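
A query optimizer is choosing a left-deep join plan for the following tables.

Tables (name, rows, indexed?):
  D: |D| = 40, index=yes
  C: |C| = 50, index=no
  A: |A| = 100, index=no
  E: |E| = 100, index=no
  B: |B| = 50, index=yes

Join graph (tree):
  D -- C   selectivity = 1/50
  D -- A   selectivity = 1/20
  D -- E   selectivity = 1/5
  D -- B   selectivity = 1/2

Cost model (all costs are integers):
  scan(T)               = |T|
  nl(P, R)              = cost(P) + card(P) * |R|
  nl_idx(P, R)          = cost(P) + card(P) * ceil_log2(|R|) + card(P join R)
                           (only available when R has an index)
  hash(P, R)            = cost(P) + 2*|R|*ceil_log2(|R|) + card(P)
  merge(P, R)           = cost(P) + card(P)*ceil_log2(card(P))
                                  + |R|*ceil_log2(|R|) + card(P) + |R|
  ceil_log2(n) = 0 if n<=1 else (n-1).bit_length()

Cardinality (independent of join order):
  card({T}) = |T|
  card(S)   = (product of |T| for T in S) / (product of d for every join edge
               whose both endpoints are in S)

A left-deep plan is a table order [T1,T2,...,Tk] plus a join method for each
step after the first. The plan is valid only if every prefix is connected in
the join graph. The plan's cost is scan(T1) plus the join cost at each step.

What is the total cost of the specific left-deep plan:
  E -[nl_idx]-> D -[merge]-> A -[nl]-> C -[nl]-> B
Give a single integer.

411100

step 1: scan E: cost=100, card=100
step 2: join D via nl_idx
    card(P join D) = 100*40/(5) = 800
    cost = 100 + 100*6 + 800 = 1500
step 3: join A via merge
    card(P join A) = 800*100/(20) = 4000
    cost = 1500 + 800*10 + 100*7 + 800 + 100 = 11100
step 4: join C via nl
    card(P join C) = 4000*50/(50) = 4000
    cost = 11100 + 4000*50 = 211100
step 5: join B via nl
    card(P join B) = 4000*50/(2) = 100000
    cost = 211100 + 4000*50 = 411100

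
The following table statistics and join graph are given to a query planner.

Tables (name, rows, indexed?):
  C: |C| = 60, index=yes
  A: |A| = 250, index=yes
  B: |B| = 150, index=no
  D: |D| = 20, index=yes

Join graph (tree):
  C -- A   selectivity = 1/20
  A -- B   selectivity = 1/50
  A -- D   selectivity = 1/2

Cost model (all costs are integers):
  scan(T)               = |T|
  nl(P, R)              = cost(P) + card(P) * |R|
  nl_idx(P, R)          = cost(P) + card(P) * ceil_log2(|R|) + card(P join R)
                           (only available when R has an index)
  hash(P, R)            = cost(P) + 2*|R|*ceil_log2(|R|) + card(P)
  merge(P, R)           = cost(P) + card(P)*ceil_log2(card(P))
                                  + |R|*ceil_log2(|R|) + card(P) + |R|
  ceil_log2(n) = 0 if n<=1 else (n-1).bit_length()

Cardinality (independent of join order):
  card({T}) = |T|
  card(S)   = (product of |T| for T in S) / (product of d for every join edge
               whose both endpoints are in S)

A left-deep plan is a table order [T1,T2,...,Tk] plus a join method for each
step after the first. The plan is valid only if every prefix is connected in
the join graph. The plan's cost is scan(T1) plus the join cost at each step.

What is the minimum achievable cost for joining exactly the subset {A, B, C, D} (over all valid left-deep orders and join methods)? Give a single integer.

Selinger DP over subsets of {A,B,C,D}:
  {C}: scan cost=60, card=60
  {A}: scan cost=250, card=250
  {B}: scan cost=150, card=150
  {D}: scan cost=20, card=20
  {AC}: card=750; try (C,hash)→1220, (A,nl_idx)→1290, (C,nl_idx)→2500, (A,merge)→2730, (C,merge)→2920, (A,hash)→4120 …(+2); best=1220 via (C,hash)
  {AB}: card=750; try (A,nl_idx)→2100, (B,hash)→2900, (A,merge)→3750, (B,merge)→3850, (A,hash)→4300, (A,nl)→37650 …(+1); best=2100 via (A,nl_idx)
  {AD}: card=2500; try (D,hash)→700, (A,merge)→2390, (D,merge)→2620, (A,nl_idx)→2680, (D,nl_idx)→4000, (A,hash)→4040 …(+2); best=700 via (D,hash)
  {ABC}: card=2250; try (C,hash)→3570, (B,hash)→4370, (C,nl_idx)→8850, (C,merge)→10770, (B,merge)→10820, (C,nl)→47100 …(+1); best=3570 via (C,hash)
  {ACD}: card=7500; try (D,hash)→2170, (C,hash)→3920, (D,merge)→9590, (D,nl_idx)→12470, (D,nl)→16220, (C,nl_idx)→23200 …(+2); best=2170 via (D,hash)
  {ABD}: card=7500; try (D,hash)→3050, (B,hash)→5600, (D,merge)→10470, (D,nl_idx)→13350, (D,nl)→17100, (B,merge)→34550 …(+1); best=3050 via (D,hash)
  {ABCD}: card=22500; try (D,hash)→6020, (C,hash)→11270, (B,hash)→12070, (D,merge)→32940, (D,nl_idx)→37320, (D,nl)→48570 …(+5); best=6020 via (D,hash)

6020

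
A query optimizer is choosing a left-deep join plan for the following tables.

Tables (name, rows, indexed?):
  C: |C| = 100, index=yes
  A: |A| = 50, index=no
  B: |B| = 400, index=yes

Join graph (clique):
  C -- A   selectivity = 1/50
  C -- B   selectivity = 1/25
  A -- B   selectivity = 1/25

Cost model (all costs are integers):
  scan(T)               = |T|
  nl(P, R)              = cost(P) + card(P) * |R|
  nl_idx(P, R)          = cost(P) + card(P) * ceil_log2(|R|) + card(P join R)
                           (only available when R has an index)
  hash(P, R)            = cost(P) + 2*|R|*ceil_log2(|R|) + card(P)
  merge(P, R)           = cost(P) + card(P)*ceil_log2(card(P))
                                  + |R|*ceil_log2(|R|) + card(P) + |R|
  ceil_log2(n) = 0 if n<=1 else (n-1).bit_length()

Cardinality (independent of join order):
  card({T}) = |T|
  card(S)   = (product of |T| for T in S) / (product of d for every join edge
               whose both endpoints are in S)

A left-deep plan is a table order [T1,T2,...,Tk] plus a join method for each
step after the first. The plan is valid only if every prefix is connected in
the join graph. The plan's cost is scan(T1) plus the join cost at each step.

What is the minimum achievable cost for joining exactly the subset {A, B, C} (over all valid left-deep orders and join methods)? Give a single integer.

Selinger DP over subsets of {A,B,C}:
  {C}: scan cost=100, card=100
  {A}: scan cost=50, card=50
  {B}: scan cost=400, card=400
  {AC}: card=100; try (C,nl_idx)→500, (A,hash)→800, (C,merge)→1200, (A,merge)→1250, (C,hash)→1500, (C,nl)→5050 …(+1); best=500 via (C,nl_idx)
  {BC}: card=1600; try (C,hash)→2200, (B,nl_idx)→2600, (C,nl_idx)→4800, (B,merge)→4900, (C,merge)→5200, (B,hash)→7400 …(+2); best=2200 via (C,hash)
  {AB}: card=800; try (B,nl_idx)→1300, (A,hash)→1400, (B,merge)→4400, (A,merge)→4750, (B,hash)→7300, (B,nl)→20050 …(+1); best=1300 via (B,nl_idx)
  {ABC}: card=64; try (B,nl_idx)→1464, (C,hash)→3500, (A,hash)→4400, (B,merge)→5300, (C,nl_idx)→6964, (B,hash)→7800 …(+5); best=1464 via (B,nl_idx)

1464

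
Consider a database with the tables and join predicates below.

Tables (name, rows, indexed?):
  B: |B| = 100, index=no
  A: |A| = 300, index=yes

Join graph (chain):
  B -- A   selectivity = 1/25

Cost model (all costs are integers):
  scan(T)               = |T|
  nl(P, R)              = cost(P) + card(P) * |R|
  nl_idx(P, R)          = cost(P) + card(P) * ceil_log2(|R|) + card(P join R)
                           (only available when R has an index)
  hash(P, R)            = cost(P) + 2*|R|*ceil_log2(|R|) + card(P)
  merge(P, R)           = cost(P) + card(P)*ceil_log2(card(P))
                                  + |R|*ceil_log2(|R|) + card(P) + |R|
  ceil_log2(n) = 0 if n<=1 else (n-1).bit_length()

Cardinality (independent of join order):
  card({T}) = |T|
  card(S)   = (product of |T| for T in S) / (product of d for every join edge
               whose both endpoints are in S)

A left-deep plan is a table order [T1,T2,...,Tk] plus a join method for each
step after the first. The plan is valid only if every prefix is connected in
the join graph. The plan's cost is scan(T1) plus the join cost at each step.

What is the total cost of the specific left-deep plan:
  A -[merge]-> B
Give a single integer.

step 1: scan A: cost=300, card=300
step 2: join B via merge
    card(P join B) = 300*100/(25) = 1200
    cost = 300 + 300*9 + 100*7 + 300 + 100 = 4100

4100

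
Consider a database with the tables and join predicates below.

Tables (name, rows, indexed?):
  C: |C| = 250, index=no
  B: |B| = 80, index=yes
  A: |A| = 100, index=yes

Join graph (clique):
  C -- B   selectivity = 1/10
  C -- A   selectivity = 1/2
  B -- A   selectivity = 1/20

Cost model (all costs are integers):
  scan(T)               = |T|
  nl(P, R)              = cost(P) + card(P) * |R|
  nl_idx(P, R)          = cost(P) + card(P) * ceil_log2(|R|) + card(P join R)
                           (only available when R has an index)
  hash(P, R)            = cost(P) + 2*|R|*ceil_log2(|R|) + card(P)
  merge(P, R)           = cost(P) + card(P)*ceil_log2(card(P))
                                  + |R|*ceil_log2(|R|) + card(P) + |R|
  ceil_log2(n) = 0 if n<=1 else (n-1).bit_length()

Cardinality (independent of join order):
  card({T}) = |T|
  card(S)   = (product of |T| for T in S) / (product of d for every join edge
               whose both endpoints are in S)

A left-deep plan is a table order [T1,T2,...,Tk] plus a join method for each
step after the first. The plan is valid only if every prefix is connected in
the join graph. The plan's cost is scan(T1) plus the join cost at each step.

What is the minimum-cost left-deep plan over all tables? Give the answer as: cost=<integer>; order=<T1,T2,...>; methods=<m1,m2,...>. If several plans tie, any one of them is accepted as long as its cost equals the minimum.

cost=5020; order=C,B,A; methods=hash,hash

Selinger DP (subsets sized 1..n):
  {C}: scan cost=250, card=250
  {B}: scan cost=80, card=80
  {A}: scan cost=100, card=100
  {BC}: card=2000; try (B,hash)→1620, (C,merge)→2970, (B,merge)→3140, (B,nl_idx)→4000, (C,hash)→4160, (C,nl)→20080 …(+1); best=1620 via (B,hash)
  {AC}: card=12500; try (A,hash)→1900, (C,merge)→3150, (A,merge)→3300, (C,hash)→4200, (A,nl_idx)→14500, (C,nl)→25100 …(+1); best=1900 via (A,hash)
  {AB}: card=400; try (A,nl_idx)→1040, (B,nl_idx)→1200, (B,hash)→1320, (A,merge)→1520, (B,merge)→1540, (A,hash)→1560 …(+2); best=1040 via (A,nl_idx)
  {ABC}: card=5000; try (A,hash)→5020, (C,hash)→5440, (C,merge)→7290, (B,hash)→15520, (A,nl_idx)→20620, (A,merge)→26420 …(+5); best=5020 via (A,hash)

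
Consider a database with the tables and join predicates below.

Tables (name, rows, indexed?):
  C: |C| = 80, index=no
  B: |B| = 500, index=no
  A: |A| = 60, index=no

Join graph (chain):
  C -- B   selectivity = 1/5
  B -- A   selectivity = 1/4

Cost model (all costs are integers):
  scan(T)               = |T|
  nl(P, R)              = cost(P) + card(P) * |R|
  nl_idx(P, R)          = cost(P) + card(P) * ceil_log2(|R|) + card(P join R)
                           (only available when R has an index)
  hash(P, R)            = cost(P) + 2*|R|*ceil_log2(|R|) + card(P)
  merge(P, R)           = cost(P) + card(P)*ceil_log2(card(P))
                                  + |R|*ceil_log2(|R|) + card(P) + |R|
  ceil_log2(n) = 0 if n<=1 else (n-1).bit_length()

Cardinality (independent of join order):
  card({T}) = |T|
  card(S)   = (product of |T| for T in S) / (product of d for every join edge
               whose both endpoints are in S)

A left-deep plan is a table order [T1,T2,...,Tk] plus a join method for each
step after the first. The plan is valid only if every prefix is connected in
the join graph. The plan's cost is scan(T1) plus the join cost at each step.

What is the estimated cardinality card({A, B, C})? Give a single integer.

Tables in S: A(60), B(500), C(80)
Edges inside S: C-B(d=5), B-A(d=4)
numerator = 60 * 500 * 80 = 2400000
denominator = 5 * 4 = 20
card(S) = 2400000 / 20 = 120000

120000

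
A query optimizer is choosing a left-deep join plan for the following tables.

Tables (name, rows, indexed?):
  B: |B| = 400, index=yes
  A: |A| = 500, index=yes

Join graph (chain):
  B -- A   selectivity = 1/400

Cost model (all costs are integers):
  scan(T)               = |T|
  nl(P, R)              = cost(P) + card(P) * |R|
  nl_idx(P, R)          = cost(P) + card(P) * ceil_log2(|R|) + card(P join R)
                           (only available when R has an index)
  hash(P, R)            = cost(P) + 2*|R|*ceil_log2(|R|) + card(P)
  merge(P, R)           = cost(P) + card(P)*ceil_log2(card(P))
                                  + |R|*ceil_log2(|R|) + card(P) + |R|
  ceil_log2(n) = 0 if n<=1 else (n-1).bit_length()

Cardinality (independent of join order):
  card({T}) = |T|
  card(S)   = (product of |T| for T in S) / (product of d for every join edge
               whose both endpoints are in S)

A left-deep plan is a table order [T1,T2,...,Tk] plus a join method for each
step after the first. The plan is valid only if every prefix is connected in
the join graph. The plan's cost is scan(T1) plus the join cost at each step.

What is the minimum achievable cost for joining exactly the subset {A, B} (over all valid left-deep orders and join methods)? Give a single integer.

Selinger DP over subsets of {A,B}:
  {B}: scan cost=400, card=400
  {A}: scan cost=500, card=500
  {AB}: card=500; try (A,nl_idx)→4500, (B,nl_idx)→5500, (B,hash)→8200, (A,merge)→9400, (B,merge)→9500, (A,hash)→9800 …(+2); best=4500 via (A,nl_idx)

4500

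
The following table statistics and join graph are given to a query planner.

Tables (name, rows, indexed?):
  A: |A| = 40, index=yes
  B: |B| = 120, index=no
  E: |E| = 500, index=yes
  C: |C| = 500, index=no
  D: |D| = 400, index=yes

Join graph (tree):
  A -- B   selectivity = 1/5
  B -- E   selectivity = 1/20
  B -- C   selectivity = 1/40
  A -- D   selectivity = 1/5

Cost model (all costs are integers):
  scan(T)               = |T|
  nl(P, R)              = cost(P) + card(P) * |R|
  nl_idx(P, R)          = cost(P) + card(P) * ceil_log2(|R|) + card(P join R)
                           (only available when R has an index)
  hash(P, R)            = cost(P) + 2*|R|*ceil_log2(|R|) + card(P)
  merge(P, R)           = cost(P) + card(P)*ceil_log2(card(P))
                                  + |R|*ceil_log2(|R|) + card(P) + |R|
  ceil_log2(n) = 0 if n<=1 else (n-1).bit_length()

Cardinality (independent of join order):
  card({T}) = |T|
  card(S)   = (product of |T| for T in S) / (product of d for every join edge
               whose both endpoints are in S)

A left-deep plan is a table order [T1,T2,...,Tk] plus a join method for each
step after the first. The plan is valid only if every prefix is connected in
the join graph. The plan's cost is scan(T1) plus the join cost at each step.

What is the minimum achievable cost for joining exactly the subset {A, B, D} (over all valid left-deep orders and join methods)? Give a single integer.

6160

Selinger DP over subsets of {A,B,D}:
  {A}: scan cost=40, card=40
  {B}: scan cost=120, card=120
  {D}: scan cost=400, card=400
  {AB}: card=960; try (A,hash)→720, (B,merge)→1280, (A,merge)→1360, (B,hash)→1760, (A,nl_idx)→1800, (B,nl)→4840 …(+1); best=720 via (A,hash)
  {AD}: card=3200; try (A,hash)→1280, (D,nl_idx)→3600, (D,merge)→4320, (A,merge)→4680, (A,nl_idx)→6000, (D,hash)→7280 …(+2); best=1280 via (A,hash)
  {ABD}: card=76800; try (B,hash)→6160, (D,hash)→8880, (D,merge)→15280, (B,merge)→43840, (D,nl_idx)→86160, (D,nl)→384720 …(+1); best=6160 via (B,hash)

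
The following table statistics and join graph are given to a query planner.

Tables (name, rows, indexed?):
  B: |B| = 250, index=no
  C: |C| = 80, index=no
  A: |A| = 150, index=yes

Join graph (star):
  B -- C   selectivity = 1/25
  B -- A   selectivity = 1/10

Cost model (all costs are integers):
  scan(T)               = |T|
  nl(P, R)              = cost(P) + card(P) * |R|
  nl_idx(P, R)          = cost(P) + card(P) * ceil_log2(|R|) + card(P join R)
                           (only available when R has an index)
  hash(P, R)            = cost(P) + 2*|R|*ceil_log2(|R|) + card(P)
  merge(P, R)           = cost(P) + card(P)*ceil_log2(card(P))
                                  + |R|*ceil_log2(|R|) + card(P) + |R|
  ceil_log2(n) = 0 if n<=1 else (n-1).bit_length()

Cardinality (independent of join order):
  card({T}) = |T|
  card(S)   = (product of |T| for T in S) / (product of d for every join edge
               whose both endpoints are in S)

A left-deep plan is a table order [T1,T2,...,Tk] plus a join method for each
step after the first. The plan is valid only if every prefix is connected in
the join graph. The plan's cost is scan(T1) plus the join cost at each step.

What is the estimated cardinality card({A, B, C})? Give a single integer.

12000

Tables in S: A(150), B(250), C(80)
Edges inside S: B-C(d=25), B-A(d=10)
numerator = 150 * 250 * 80 = 3000000
denominator = 25 * 10 = 250
card(S) = 3000000 / 250 = 12000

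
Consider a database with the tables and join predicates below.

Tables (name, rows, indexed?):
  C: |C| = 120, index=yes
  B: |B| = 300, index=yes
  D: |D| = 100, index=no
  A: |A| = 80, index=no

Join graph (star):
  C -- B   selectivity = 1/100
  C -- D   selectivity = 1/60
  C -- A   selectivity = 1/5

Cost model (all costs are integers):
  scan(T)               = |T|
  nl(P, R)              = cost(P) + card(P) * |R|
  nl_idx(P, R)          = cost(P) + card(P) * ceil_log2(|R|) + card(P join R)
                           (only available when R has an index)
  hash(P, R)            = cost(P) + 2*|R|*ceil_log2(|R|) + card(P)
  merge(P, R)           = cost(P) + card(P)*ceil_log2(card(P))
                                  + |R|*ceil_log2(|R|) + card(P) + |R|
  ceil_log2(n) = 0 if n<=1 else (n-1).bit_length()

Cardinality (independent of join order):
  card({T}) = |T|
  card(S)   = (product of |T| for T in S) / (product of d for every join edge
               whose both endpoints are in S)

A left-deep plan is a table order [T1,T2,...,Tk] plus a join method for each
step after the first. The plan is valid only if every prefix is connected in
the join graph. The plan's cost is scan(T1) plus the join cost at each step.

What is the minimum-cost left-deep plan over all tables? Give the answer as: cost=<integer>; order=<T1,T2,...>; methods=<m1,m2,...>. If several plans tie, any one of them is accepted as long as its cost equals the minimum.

cost=5040; order=C,B,D,A; methods=nl_idx,hash,hash

Selinger DP (subsets sized 1..n):
  {C}: scan cost=120, card=120
  {B}: scan cost=300, card=300
  {D}: scan cost=100, card=100
  {A}: scan cost=80, card=80
  {BC}: card=360; try (B,nl_idx)→1560, (C,hash)→2280, (C,nl_idx)→2760, (B,merge)→4080, (C,merge)→4260, (B,hash)→5640 …(+2); best=1560 via (B,nl_idx)
  {CD}: card=200; try (C,nl_idx)→1000, (D,hash)→1640, (C,merge)→1860, (D,merge)→1880, (C,hash)→1880, (C,nl)→12100 …(+1); best=1000 via (C,nl_idx)
  {AC}: card=1920; try (A,hash)→1360, (C,merge)→1680, (A,merge)→1720, (C,hash)→1840, (C,nl_idx)→2560, (C,nl)→9680 …(+1); best=1360 via (A,hash)
  {BCD}: card=600; try (D,hash)→3320, (B,nl_idx)→3400, (B,merge)→5800, (D,merge)→5960, (B,hash)→6600, (D,nl)→37560 …(+1); best=3320 via (D,hash)
  {ABC}: card=5760; try (A,hash)→3040, (A,merge)→5800, (B,hash)→8680, (B,nl_idx)→24400, (B,merge)→27400, (A,nl)→30360 …(+1); best=3040 via (A,hash)
  {ACD}: card=3200; try (A,hash)→2320, (A,merge)→3440, (D,hash)→4680, (A,nl)→17000, (D,merge)→25200, (D,nl)→193360; best=2320 via (A,hash)
  {ABCD}: card=9600; try (A,hash)→5040, (D,hash)→10200, (A,merge)→10560, (B,hash)→10920, (B,nl_idx)→40720, (B,merge)→46920 …(+4); best=5040 via (A,hash)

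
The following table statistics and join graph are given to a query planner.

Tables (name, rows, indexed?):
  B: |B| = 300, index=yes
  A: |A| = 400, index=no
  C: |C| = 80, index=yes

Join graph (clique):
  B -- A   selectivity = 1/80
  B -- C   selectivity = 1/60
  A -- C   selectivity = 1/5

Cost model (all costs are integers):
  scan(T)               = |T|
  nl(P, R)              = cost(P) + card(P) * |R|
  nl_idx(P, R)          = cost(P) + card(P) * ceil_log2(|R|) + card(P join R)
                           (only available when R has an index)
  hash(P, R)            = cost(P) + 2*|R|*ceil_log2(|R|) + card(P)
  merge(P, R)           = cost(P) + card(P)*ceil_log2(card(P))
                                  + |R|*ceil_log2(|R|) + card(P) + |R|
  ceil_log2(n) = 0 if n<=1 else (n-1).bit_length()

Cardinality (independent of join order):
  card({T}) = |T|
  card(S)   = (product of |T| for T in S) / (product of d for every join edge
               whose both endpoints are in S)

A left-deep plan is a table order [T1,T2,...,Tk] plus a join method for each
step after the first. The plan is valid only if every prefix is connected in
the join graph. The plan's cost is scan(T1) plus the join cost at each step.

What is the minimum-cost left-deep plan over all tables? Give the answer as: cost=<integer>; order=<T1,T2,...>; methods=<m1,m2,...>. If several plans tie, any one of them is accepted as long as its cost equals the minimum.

Selinger DP (subsets sized 1..n):
  {B}: scan cost=300, card=300
  {A}: scan cost=400, card=400
  {C}: scan cost=80, card=80
  {AB}: card=1500; try (B,nl_idx)→5500, (B,hash)→6200, (A,merge)→7300, (B,merge)→7400, (A,hash)→7800, (A,nl)→120300 …(+1); best=5500 via (B,nl_idx)
  {BC}: card=400; try (B,nl_idx)→1200, (C,hash)→1720, (C,nl_idx)→2800, (B,merge)→3720, (C,merge)→3940, (B,hash)→5560 …(+2); best=1200 via (B,nl_idx)
  {AC}: card=6400; try (C,hash)→1920, (A,merge)→4720, (C,merge)→5040, (A,hash)→7360, (C,nl_idx)→9600, (A,nl)→32080 …(+1); best=1920 via (C,hash)
  {ABC}: card=400; try (C,hash)→8120, (A,hash)→8800, (A,merge)→9200, (B,hash)→13720, (C,nl_idx)→16400, (C,merge)→24140 …(+5); best=8120 via (C,hash)

cost=8120; order=A,B,C; methods=nl_idx,hash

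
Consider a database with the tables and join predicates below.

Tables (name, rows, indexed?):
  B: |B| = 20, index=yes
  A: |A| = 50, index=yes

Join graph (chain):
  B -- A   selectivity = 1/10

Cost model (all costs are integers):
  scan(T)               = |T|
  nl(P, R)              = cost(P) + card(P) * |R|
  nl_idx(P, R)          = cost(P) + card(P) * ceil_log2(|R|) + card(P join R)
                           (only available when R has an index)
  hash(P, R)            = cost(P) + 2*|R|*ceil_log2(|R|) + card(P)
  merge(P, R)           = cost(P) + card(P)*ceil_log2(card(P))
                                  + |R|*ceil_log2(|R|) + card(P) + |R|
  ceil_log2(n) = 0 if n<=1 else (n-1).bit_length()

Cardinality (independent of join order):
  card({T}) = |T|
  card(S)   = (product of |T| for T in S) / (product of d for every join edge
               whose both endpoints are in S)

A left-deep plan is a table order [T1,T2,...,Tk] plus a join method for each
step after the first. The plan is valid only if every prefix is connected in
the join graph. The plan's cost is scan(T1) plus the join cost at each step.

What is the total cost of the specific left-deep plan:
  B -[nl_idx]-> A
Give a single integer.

step 1: scan B: cost=20, card=20
step 2: join A via nl_idx
    card(P join A) = 20*50/(10) = 100
    cost = 20 + 20*6 + 100 = 240

240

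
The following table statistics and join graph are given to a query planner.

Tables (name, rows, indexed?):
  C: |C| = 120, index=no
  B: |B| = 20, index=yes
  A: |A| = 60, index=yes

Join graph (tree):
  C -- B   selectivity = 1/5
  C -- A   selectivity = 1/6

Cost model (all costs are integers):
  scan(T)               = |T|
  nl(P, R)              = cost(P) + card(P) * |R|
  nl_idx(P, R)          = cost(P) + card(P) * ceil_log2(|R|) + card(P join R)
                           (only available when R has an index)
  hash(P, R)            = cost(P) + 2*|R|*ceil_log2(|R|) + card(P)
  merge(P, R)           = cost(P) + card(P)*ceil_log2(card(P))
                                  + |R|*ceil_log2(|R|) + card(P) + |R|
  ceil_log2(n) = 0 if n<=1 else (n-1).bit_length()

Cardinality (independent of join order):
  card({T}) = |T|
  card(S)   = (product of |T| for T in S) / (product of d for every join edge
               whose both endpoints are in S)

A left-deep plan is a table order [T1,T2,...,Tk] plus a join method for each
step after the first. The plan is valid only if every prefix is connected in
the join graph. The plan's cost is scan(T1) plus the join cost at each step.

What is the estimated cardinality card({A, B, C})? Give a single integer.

Tables in S: A(60), B(20), C(120)
Edges inside S: C-B(d=5), C-A(d=6)
numerator = 60 * 20 * 120 = 144000
denominator = 5 * 6 = 30
card(S) = 144000 / 30 = 4800

4800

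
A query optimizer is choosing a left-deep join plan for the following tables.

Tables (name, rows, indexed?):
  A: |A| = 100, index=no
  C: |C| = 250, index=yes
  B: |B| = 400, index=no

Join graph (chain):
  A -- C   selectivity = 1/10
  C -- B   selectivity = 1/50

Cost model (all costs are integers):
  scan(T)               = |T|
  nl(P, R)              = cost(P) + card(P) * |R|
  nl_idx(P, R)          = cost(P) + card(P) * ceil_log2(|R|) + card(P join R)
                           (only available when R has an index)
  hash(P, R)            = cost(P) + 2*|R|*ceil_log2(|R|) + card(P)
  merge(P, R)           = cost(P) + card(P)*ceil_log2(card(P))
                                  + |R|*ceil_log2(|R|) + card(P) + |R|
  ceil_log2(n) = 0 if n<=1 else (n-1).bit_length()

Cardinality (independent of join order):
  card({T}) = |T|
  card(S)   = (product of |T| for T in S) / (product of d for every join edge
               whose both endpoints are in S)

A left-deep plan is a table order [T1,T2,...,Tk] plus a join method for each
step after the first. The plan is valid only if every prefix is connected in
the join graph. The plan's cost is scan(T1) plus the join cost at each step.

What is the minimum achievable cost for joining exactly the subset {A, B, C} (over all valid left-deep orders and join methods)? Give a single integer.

8200

Selinger DP over subsets of {A,B,C}:
  {A}: scan cost=100, card=100
  {C}: scan cost=250, card=250
  {B}: scan cost=400, card=400
  {AC}: card=2500; try (A,hash)→1900, (C,merge)→3150, (A,merge)→3300, (C,nl_idx)→3400, (C,hash)→4200, (C,nl)→25100 …(+1); best=1900 via (A,hash)
  {BC}: card=2000; try (C,hash)→4800, (C,nl_idx)→5600, (B,merge)→6500, (C,merge)→6650, (B,hash)→7700, (B,nl)→100250 …(+1); best=4800 via (C,hash)
  {ABC}: card=20000; try (A,hash)→8200, (B,hash)→11600, (A,merge)→29600, (B,merge)→38400, (A,nl)→204800, (B,nl)→1001900; best=8200 via (A,hash)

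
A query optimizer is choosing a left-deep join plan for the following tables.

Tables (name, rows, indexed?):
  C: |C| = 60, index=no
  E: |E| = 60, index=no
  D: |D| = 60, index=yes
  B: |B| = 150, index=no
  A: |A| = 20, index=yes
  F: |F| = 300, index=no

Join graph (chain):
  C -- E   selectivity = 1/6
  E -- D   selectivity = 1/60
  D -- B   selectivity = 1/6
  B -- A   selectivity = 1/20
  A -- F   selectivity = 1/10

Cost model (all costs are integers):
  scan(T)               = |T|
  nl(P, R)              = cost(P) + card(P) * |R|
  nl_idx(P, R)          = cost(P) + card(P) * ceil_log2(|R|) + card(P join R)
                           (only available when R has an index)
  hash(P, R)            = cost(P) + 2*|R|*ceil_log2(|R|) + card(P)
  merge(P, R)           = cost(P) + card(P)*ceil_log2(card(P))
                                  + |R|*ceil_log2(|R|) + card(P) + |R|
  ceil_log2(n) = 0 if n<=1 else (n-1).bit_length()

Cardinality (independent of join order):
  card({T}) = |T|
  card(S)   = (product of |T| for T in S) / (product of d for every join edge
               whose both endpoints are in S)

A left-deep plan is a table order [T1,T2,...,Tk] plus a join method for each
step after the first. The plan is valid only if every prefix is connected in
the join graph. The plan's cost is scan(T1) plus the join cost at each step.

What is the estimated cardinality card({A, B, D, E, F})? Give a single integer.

45000

Tables in S: A(20), B(150), D(60), E(60), F(300)
Edges inside S: E-D(d=60), D-B(d=6), B-A(d=20), A-F(d=10)
numerator = 20 * 150 * 60 * 60 * 300 = 3240000000
denominator = 60 * 6 * 20 * 10 = 72000
card(S) = 3240000000 / 72000 = 45000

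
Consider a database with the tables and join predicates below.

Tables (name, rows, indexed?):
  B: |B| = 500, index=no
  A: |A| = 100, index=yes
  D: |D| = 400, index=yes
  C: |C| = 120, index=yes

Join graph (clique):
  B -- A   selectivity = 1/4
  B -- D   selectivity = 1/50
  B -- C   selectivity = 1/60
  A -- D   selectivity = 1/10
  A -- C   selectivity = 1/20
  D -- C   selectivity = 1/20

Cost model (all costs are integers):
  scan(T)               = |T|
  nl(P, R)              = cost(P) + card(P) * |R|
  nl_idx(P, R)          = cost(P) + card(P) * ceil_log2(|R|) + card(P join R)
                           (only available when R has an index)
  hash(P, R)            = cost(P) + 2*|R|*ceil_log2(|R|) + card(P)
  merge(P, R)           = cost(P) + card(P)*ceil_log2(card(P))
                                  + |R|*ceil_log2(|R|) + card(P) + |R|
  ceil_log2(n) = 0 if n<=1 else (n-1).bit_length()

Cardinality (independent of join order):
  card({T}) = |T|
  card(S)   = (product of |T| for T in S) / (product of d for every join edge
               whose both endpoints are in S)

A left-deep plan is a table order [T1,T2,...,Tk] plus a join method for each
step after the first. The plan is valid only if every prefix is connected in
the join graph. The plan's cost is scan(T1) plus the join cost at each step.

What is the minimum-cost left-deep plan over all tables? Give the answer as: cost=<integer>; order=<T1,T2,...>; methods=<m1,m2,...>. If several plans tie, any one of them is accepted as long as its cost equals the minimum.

cost=12680; order=B,C,D,A; methods=hash,hash,hash

Selinger DP (subsets sized 1..n):
  {B}: scan cost=500, card=500
  {A}: scan cost=100, card=100
  {D}: scan cost=400, card=400
  {C}: scan cost=120, card=120
  {AB}: card=12500; try (A,hash)→2400, (B,merge)→5900, (A,merge)→6300, (B,hash)→9200, (A,nl_idx)→16500, (B,nl)→50100 …(+1); best=2400 via (A,hash)
  {BD}: card=4000; try (D,hash)→8200, (D,nl_idx)→9000, (B,merge)→9400, (D,merge)→9500, (B,hash)→9800, (B,nl)→200400 …(+1); best=8200 via (D,hash)
  {BC}: card=1000; try (C,hash)→2680, (C,nl_idx)→5000, (B,merge)→6080, (C,merge)→6460, (B,hash)→9240, (B,nl)→60120 …(+1); best=2680 via (C,hash)
  {AD}: card=4000; try (A,hash)→2200, (D,merge)→4900, (D,nl_idx)→5000, (A,merge)→5200, (A,nl_idx)→7200, (D,hash)→7400 …(+2); best=2200 via (A,hash)
  {AC}: card=600; try (C,nl_idx)→1400, (A,nl_idx)→1560, (A,hash)→1640, (C,merge)→1860, (C,hash)→1880, (A,merge)→1880 …(+2); best=1400 via (C,nl_idx)
  {CD}: card=2400; try (C,hash)→2480, (D,nl_idx)→3600, (D,merge)→5080, (C,merge)→5360, (C,nl_idx)→5600, (D,hash)→7440 …(+2); best=2480 via (C,hash)
  {ABD}: card=10000; try (A,hash)→13600, (B,hash)→15200, (D,hash)→22100, (A,nl_idx)→46200, (B,merge)→59200, (A,merge)→61000 …(+5); best=13600 via (A,hash)
  {ABC}: card=1250; try (A,hash)→5080, (A,nl_idx)→10930, (B,hash)→11000, (B,merge)→13000, (A,merge)→14480, (C,hash)→16580 …(+5); best=5080 via (A,hash)
  {BCD}: card=400; try (D,hash)→10880, (D,nl_idx)→12080, (C,hash)→13880, (B,hash)→13880, (D,merge)→17680, (C,nl_idx)→36600 …(+5); best=10880 via (D,hash)
  {ACD}: card=1200; try (A,hash)→6280, (C,hash)→7880, (D,nl_idx)→8000, (D,hash)→9200, (D,merge)→12000, (A,nl_idx)→20480 …(+6); best=6280 via (A,hash)
  {ABCD}: card=50; try (A,hash)→12680, (D,hash)→13530, (A,nl_idx)→13730, (A,merge)→15680, (D,nl_idx)→16380, (B,hash)→16480 …(+9); best=12680 via (A,hash)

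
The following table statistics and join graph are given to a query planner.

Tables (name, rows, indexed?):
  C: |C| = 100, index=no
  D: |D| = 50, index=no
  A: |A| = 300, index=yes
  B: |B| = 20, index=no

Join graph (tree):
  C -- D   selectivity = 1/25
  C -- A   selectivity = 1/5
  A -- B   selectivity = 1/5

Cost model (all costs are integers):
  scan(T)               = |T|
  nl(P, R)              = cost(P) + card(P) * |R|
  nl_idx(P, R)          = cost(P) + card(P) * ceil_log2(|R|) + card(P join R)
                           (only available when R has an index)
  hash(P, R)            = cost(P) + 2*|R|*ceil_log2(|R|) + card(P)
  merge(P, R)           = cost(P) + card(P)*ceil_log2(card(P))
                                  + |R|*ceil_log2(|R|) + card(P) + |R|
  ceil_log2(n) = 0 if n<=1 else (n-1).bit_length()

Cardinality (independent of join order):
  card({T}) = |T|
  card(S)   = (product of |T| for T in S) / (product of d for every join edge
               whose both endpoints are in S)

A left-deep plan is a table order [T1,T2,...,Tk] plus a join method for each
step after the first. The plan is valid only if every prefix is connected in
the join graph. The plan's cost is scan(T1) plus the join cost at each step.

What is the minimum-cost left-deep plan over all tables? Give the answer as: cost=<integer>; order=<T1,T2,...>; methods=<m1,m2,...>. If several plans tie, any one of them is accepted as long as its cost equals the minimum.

cost=17800; order=C,D,A,B; methods=hash,merge,hash

Selinger DP (subsets sized 1..n):
  {C}: scan cost=100, card=100
  {D}: scan cost=50, card=50
  {A}: scan cost=300, card=300
  {B}: scan cost=20, card=20
  {CD}: card=200; try (D,hash)→800, (C,merge)→1200, (D,merge)→1250, (C,hash)→1500, (C,nl)→5050, (D,nl)→5100; best=800 via (D,hash)
  {AC}: card=6000; try (C,hash)→2000, (A,merge)→3900, (C,merge)→4100, (A,hash)→5600, (A,nl_idx)→7000, (A,nl)→30100 …(+1); best=2000 via (C,hash)
  {AB}: card=1200; try (B,hash)→800, (A,nl_idx)→1400, (A,merge)→3140, (B,merge)→3420, (A,hash)→5440, (A,nl)→6020 …(+1); best=800 via (B,hash)
  {ACD}: card=12000; try (A,merge)→5600, (A,hash)→6400, (D,hash)→8600, (A,nl_idx)→14600, (A,nl)→60800, (D,merge)→86350 …(+1); best=5600 via (A,merge)
  {ABC}: card=24000; try (C,hash)→3400, (B,hash)→8200, (C,merge)→16000, (B,merge)→86120, (C,nl)→120800, (B,nl)→122000; best=3400 via (C,hash)
  {ABCD}: card=48000; try (B,hash)→17800, (D,hash)→28000, (B,merge)→185720, (B,nl)→245600, (D,merge)→387750, (D,nl)→1203400; best=17800 via (B,hash)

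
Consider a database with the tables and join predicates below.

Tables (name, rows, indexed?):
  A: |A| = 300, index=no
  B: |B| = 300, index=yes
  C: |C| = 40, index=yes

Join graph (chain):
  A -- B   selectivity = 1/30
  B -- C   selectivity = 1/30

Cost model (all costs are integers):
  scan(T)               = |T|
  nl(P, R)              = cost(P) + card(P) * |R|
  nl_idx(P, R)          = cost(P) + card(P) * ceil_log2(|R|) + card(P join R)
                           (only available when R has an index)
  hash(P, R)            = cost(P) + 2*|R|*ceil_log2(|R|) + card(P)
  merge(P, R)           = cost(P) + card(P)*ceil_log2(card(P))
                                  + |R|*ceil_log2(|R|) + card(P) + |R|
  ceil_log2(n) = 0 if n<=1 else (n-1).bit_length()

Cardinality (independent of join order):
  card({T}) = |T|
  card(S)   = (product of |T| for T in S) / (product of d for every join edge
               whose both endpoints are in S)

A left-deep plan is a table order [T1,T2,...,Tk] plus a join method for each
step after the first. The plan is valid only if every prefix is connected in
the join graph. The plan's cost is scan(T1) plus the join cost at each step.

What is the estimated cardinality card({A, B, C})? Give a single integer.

4000

Tables in S: A(300), B(300), C(40)
Edges inside S: A-B(d=30), B-C(d=30)
numerator = 300 * 300 * 40 = 3600000
denominator = 30 * 30 = 900
card(S) = 3600000 / 900 = 4000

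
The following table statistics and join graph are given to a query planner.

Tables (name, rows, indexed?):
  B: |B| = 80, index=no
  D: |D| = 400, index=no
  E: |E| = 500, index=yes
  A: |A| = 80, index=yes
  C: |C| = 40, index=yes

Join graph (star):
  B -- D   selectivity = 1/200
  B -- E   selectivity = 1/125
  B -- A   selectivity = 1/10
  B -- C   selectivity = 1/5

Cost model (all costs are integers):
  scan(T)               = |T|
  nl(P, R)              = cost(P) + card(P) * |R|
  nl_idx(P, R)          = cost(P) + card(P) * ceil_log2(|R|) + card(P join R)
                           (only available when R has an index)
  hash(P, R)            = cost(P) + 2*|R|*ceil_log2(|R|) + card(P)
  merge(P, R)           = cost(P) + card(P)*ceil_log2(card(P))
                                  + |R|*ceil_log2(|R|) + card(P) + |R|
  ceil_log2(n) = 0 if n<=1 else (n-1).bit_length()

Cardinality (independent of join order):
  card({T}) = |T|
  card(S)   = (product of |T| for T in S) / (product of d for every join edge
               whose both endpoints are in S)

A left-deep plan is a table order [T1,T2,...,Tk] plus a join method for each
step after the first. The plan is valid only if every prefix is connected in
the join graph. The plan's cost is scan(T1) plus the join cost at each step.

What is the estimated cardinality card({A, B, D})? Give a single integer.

1280

Tables in S: A(80), B(80), D(400)
Edges inside S: B-D(d=200), B-A(d=10)
numerator = 80 * 80 * 400 = 2560000
denominator = 200 * 10 = 2000
card(S) = 2560000 / 2000 = 1280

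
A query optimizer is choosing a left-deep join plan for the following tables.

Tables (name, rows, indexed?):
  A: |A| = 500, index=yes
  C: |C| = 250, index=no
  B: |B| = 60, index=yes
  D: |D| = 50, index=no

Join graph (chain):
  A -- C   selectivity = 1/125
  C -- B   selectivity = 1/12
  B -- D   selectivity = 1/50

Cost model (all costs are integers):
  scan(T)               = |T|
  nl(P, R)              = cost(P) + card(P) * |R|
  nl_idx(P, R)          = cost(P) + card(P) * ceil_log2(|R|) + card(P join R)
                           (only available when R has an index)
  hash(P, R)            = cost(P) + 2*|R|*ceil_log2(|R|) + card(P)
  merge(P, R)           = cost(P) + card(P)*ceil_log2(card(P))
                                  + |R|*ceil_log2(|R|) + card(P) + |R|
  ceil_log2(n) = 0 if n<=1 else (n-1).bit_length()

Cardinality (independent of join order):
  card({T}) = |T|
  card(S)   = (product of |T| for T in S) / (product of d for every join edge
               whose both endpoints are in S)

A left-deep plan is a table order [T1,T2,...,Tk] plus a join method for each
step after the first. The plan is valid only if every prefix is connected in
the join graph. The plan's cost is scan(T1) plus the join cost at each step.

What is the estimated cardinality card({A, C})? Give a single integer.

1000

Tables in S: A(500), C(250)
Edges inside S: A-C(d=125)
numerator = 500 * 250 = 125000
denominator = 125 = 125
card(S) = 125000 / 125 = 1000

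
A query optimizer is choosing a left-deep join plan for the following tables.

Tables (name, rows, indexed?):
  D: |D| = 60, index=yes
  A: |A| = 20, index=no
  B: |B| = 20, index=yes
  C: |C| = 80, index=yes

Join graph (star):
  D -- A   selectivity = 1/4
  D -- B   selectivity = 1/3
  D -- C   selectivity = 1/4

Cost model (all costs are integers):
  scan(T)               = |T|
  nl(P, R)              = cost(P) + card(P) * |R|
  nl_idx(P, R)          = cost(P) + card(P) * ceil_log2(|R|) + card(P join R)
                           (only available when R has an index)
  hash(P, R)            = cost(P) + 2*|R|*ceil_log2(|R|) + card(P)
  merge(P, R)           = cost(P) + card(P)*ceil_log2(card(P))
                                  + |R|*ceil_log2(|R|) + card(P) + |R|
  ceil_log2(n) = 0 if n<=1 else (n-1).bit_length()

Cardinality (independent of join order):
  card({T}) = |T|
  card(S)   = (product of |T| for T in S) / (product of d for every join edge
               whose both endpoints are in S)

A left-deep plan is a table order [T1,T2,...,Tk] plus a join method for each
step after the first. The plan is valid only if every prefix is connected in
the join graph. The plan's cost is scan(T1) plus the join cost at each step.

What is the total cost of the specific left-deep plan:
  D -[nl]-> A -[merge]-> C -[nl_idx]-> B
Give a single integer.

step 1: scan D: cost=60, card=60
step 2: join A via nl
    card(P join A) = 60*20/(4) = 300
    cost = 60 + 60*20 = 1260
step 3: join C via merge
    card(P join C) = 300*80/(4) = 6000
    cost = 1260 + 300*9 + 80*7 + 300 + 80 = 4900
step 4: join B via nl_idx
    card(P join B) = 6000*20/(3) = 40000
    cost = 4900 + 6000*5 + 40000 = 74900

74900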